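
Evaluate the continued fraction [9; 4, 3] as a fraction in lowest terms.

Fold from the inside: start with 3/1.
  4 + 1/3 = 13/3
  9 + 3/13 = 120/13

120/13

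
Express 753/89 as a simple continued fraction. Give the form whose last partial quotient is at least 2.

[8; 2, 5, 1, 6]

753 = 8*89 + 41
89 = 2*41 + 7
41 = 5*7 + 6
7 = 1*6 + 1
6 = 6*1 + 0  (stop)
So 753/89 = [8; 2, 5, 1, 6].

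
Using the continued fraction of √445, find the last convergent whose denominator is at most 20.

√445 = [21; 10, 1, 1, 10, 42, …] (period length 5).
Convergents:
  p_0/q_0 = 21/1
  p_1/q_1 = 211/10
  p_2/q_2 = 232/11
  p_3/q_3 = 443/21
q_2 = 11 ≤ 20 < 21 = q_3, so the answer is 232/11.

232/11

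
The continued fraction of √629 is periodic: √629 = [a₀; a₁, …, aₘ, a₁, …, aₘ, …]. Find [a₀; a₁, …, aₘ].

[25; 12, 1, 1, 12, 50]

a₀ = ⌊√629⌋ = 25.
With m₀=0, d₀=1 and mₖ₊₁ = dₖaₖ − mₖ, dₖ₊₁ = (n − mₖ₊₁²)/dₖ, aₖ₊₁ = ⌊(a₀+mₖ₊₁)/dₖ₊₁⌋:
  k=1: m=25, d=4, a=12
  k=2: m=23, d=25, a=1
  k=3: m=2, d=25, a=1
  k=4: m=23, d=4, a=12
  k=5: m=25, d=1, a=50
d=1 and a=2a₀=50 at k=5, so the next step gives (m, d) = (25, 4) again — its k=1 value — and the period has length 5.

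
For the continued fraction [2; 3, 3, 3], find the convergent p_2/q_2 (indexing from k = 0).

23/10

Using pₖ = aₖpₖ₋₁ + pₖ₋₂, qₖ = aₖqₖ₋₁ + qₖ₋₂ (with p₋₁=1, p₋₂=0, q₋₁=0, q₋₂=1):
  k=0: a=2, p=2, q=1
  k=1: a=3, p=7, q=3
  k=2: a=3, p=23, q=10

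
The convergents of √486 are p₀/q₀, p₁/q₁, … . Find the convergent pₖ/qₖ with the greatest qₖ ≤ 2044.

√486 = [22; 22, 44, …] (period length 2).
Convergents:
  p_0/q_0 = 22/1
  p_1/q_1 = 485/22
  p_2/q_2 = 21362/969
  p_3/q_3 = 470449/21340
q_2 = 969 ≤ 2044 < 21340 = q_3, so the answer is 21362/969.

21362/969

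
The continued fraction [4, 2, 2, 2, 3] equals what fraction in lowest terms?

Using pₖ = aₖpₖ₋₁ + pₖ₋₂ and qₖ = aₖqₖ₋₁ + qₖ₋₂:
  k=0: a=4, p=4, q=1
  k=1: a=2, p=9, q=2
  k=2: a=2, p=22, q=5
  k=3: a=2, p=53, q=12
  k=4: a=3, p=181, q=41

181/41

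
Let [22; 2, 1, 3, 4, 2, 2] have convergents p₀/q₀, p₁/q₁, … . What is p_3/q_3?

246/11

Using pₖ = aₖpₖ₋₁ + pₖ₋₂, qₖ = aₖqₖ₋₁ + qₖ₋₂ (with p₋₁=1, p₋₂=0, q₋₁=0, q₋₂=1):
  k=0: a=22, p=22, q=1
  k=1: a=2, p=45, q=2
  k=2: a=1, p=67, q=3
  k=3: a=3, p=246, q=11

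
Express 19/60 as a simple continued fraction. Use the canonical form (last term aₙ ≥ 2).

19 = 0×60 + 19
60 = 3×19 + 3
19 = 6×3 + 1
3 = 3×1 + 0  (stop)
So 19/60 = [0; 3, 6, 3].

[0; 3, 6, 3]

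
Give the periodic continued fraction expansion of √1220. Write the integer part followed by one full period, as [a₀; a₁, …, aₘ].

a₀ = ⌊√1220⌋ = 34.
With m₀=0, d₀=1 and mₖ₊₁ = dₖaₖ − mₖ, dₖ₊₁ = (n − mₖ₊₁²)/dₖ, aₖ₊₁ = ⌊(a₀+mₖ₊₁)/dₖ₊₁⌋:
  k=1: m=34, d=64, a=1
  k=2: m=30, d=5, a=12
  k=3: m=30, d=64, a=1
  k=4: m=34, d=1, a=68
d=1 and a=2a₀=68 at k=4, so the next step gives (m, d) = (34, 64) again — its k=1 value — and the period has length 4.

[34; 1, 12, 1, 68]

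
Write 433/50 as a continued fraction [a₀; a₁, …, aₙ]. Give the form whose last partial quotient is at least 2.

[8; 1, 1, 1, 16]

433 = 8·50 + 33
50 = 1·33 + 17
33 = 1·17 + 16
17 = 1·16 + 1
16 = 16·1 + 0  (stop)
So 433/50 = [8; 1, 1, 1, 16].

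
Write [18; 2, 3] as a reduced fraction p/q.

Fold from the inside: start with 3/1.
  2 + 1/3 = 7/3
  18 + 3/7 = 129/7

129/7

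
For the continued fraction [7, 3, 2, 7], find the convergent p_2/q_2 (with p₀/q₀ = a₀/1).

Using pₖ = aₖpₖ₋₁ + pₖ₋₂, qₖ = aₖqₖ₋₁ + qₖ₋₂ (with p₋₁=1, p₋₂=0, q₋₁=0, q₋₂=1):
  k=0: a=7, p=7, q=1
  k=1: a=3, p=22, q=3
  k=2: a=2, p=51, q=7

51/7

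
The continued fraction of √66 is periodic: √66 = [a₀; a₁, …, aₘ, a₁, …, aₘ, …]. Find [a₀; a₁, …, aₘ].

a₀ = ⌊√66⌋ = 8.
With m₀=0, d₀=1 and mₖ₊₁ = dₖaₖ − mₖ, dₖ₊₁ = (n − mₖ₊₁²)/dₖ, aₖ₊₁ = ⌊(a₀+mₖ₊₁)/dₖ₊₁⌋:
  k=1: m=8, d=2, a=8
  k=2: m=8, d=1, a=16
d=1 and a=2a₀=16 at k=2, so the next step gives (m, d) = (8, 2) again — its k=1 value — and the period has length 2.

[8; 8, 16]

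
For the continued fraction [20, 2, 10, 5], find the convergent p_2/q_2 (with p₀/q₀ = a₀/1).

Using pₖ = aₖpₖ₋₁ + pₖ₋₂, qₖ = aₖqₖ₋₁ + qₖ₋₂ (with p₋₁=1, p₋₂=0, q₋₁=0, q₋₂=1):
  k=0: a=20, p=20, q=1
  k=1: a=2, p=41, q=2
  k=2: a=10, p=430, q=21

430/21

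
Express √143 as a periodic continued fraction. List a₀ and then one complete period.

[11; 1, 22]

a₀ = ⌊√143⌋ = 11.
With m₀=0, d₀=1 and mₖ₊₁ = dₖaₖ − mₖ, dₖ₊₁ = (n − mₖ₊₁²)/dₖ, aₖ₊₁ = ⌊(a₀+mₖ₊₁)/dₖ₊₁⌋:
  k=1: m=11, d=22, a=1
  k=2: m=11, d=1, a=22
d=1 and a=2a₀=22 at k=2, so the next step gives (m, d) = (11, 22) again — its k=1 value — and the period has length 2.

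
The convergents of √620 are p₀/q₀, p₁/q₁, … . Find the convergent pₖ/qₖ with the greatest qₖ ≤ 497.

√620 = [24; 1, 8, 1, 48, …] (period length 4).
Convergents:
  p_0/q_0 = 24/1
  p_1/q_1 = 25/1
  p_2/q_2 = 224/9
  p_3/q_3 = 249/10
  p_4/q_4 = 12176/489
  p_5/q_5 = 12425/499
q_4 = 489 ≤ 497 < 499 = q_5, so the answer is 12176/489.

12176/489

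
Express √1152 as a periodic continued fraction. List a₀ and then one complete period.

[33; 1, 15, 1, 66]

a₀ = ⌊√1152⌋ = 33.
With m₀=0, d₀=1 and mₖ₊₁ = dₖaₖ − mₖ, dₖ₊₁ = (n − mₖ₊₁²)/dₖ, aₖ₊₁ = ⌊(a₀+mₖ₊₁)/dₖ₊₁⌋:
  k=1: m=33, d=63, a=1
  k=2: m=30, d=4, a=15
  k=3: m=30, d=63, a=1
  k=4: m=33, d=1, a=66
d=1 and a=2a₀=66 at k=4, so the next step gives (m, d) = (33, 63) again — its k=1 value — and the period has length 4.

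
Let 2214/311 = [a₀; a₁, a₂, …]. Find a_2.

2214 = 7·311 + 37   →  a_0 = 7
311 = 8·37 + 15   →  a_1 = 8
37 = 2·15 + 7   →  a_2 = 2

2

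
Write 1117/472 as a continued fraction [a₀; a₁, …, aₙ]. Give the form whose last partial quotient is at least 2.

[2; 2, 1, 2, 1, 2, 7, 2]

1117 = 2*472 + 173
472 = 2*173 + 126
173 = 1*126 + 47
126 = 2*47 + 32
47 = 1*32 + 15
32 = 2*15 + 2
15 = 7*2 + 1
2 = 2*1 + 0  (stop)
So 1117/472 = [2; 2, 1, 2, 1, 2, 7, 2].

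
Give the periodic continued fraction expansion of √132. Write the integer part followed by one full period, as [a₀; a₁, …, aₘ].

[11; 2, 22]

a₀ = ⌊√132⌋ = 11.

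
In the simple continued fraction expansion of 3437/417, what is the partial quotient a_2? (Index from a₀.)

3437 = 8·417 + 101   →  a_0 = 8
417 = 4·101 + 13   →  a_1 = 4
101 = 7·13 + 10   →  a_2 = 7

7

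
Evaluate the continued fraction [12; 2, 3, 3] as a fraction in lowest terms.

Fold from the inside: start with 3/1.
  3 + 1/3 = 10/3
  2 + 3/10 = 23/10
  12 + 10/23 = 286/23

286/23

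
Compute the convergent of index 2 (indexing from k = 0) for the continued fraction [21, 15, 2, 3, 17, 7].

Using pₖ = aₖpₖ₋₁ + pₖ₋₂, qₖ = aₖqₖ₋₁ + qₖ₋₂ (with p₋₁=1, p₋₂=0, q₋₁=0, q₋₂=1):
  k=0: a=21, p=21, q=1
  k=1: a=15, p=316, q=15
  k=2: a=2, p=653, q=31

653/31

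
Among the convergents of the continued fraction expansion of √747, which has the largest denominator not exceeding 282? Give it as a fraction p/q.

4455/163

√747 = [27; 3, 54, …] (period length 2).
Convergents:
  p_0/q_0 = 27/1
  p_1/q_1 = 82/3
  p_2/q_2 = 4455/163
  p_3/q_3 = 13447/492
q_2 = 163 ≤ 282 < 492 = q_3, so the answer is 4455/163.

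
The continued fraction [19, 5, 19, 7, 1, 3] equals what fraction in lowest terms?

Fold from the inside: start with 3/1.
  1 + 1/3 = 4/3
  7 + 3/4 = 31/4
  19 + 4/31 = 593/31
  5 + 31/593 = 2996/593
  19 + 593/2996 = 57517/2996

57517/2996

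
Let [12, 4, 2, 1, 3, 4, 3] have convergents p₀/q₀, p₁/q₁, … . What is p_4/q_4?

587/48

Using pₖ = aₖpₖ₋₁ + pₖ₋₂, qₖ = aₖqₖ₋₁ + qₖ₋₂ (with p₋₁=1, p₋₂=0, q₋₁=0, q₋₂=1):
  k=0: a=12, p=12, q=1
  k=1: a=4, p=49, q=4
  k=2: a=2, p=110, q=9
  k=3: a=1, p=159, q=13
  k=4: a=3, p=587, q=48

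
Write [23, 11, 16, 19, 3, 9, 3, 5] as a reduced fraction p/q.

36679904/1588535

Fold from the inside: start with 5/1.
  3 + 1/5 = 16/5
  9 + 5/16 = 149/16
  3 + 16/149 = 463/149
  19 + 149/463 = 8946/463
  16 + 463/8946 = 143599/8946
  11 + 8946/143599 = 1588535/143599
  23 + 143599/1588535 = 36679904/1588535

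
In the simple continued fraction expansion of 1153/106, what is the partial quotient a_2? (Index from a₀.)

7

1153 = 10·106 + 93   →  a_0 = 10
106 = 1·93 + 13   →  a_1 = 1
93 = 7·13 + 2   →  a_2 = 7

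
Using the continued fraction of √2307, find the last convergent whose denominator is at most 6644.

√2307 = [48; 32, 96, …] (period length 2).
Convergents:
  p_0/q_0 = 48/1
  p_1/q_1 = 1537/32
  p_2/q_2 = 147600/3073
  p_3/q_3 = 4724737/98368
q_2 = 3073 ≤ 6644 < 98368 = q_3, so the answer is 147600/3073.

147600/3073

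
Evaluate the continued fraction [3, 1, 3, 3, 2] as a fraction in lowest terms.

Fold from the inside: start with 2/1.
  3 + 1/2 = 7/2
  3 + 2/7 = 23/7
  1 + 7/23 = 30/23
  3 + 23/30 = 113/30

113/30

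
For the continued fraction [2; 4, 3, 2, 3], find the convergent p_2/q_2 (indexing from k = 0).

29/13

Using pₖ = aₖpₖ₋₁ + pₖ₋₂, qₖ = aₖqₖ₋₁ + qₖ₋₂ (with p₋₁=1, p₋₂=0, q₋₁=0, q₋₂=1):
  k=0: a=2, p=2, q=1
  k=1: a=4, p=9, q=4
  k=2: a=3, p=29, q=13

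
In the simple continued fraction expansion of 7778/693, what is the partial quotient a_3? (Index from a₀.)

7778 = 11·693 + 155   →  a_0 = 11
693 = 4·155 + 73   →  a_1 = 4
155 = 2·73 + 9   →  a_2 = 2
73 = 8·9 + 1   →  a_3 = 8

8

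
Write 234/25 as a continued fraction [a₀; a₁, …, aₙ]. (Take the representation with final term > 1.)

[9; 2, 1, 3, 2]

234 = 9·25 + 9
25 = 2·9 + 7
9 = 1·7 + 2
7 = 3·2 + 1
2 = 2·1 + 0  (stop)
So 234/25 = [9; 2, 1, 3, 2].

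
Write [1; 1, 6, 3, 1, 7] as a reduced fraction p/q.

419/225

Using pₖ = aₖpₖ₋₁ + pₖ₋₂ and qₖ = aₖqₖ₋₁ + qₖ₋₂:
  k=0: a=1, p=1, q=1
  k=1: a=1, p=2, q=1
  k=2: a=6, p=13, q=7
  k=3: a=3, p=41, q=22
  k=4: a=1, p=54, q=29
  k=5: a=7, p=419, q=225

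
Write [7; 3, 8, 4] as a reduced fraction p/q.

Using pₖ = aₖpₖ₋₁ + pₖ₋₂ and qₖ = aₖqₖ₋₁ + qₖ₋₂:
  k=0: a=7, p=7, q=1
  k=1: a=3, p=22, q=3
  k=2: a=8, p=183, q=25
  k=3: a=4, p=754, q=103

754/103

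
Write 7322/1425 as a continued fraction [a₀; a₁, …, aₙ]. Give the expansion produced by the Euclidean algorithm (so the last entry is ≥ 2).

[5; 7, 4, 3, 1, 1, 6]

7322 = 5×1425 + 197
1425 = 7×197 + 46
197 = 4×46 + 13
46 = 3×13 + 7
13 = 1×7 + 6
7 = 1×6 + 1
6 = 6×1 + 0  (stop)
So 7322/1425 = [5; 7, 4, 3, 1, 1, 6].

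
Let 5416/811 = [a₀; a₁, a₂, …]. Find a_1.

5416 = 6·811 + 550   →  a_0 = 6
811 = 1·550 + 261   →  a_1 = 1

1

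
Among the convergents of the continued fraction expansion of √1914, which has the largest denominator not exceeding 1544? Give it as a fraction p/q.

√1914 = [43; 1, 2, 1, 86, …] (period length 4).
Convergents:
  p_0/q_0 = 43/1
  p_1/q_1 = 44/1
  p_2/q_2 = 131/3
  p_3/q_3 = 175/4
  p_4/q_4 = 15181/347
  p_5/q_5 = 15356/351
  p_6/q_6 = 45893/1049
  p_7/q_7 = 61249/1400
  p_8/q_8 = 5313307/121449
q_7 = 1400 ≤ 1544 < 121449 = q_8, so the answer is 61249/1400.

61249/1400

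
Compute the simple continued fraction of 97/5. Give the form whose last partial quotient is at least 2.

[19; 2, 2]

97 = 19*5 + 2
5 = 2*2 + 1
2 = 2*1 + 0  (stop)
So 97/5 = [19; 2, 2].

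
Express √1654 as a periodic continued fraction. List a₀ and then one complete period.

[40; 1, 2, 40, 2, 1, 80]

a₀ = ⌊√1654⌋ = 40.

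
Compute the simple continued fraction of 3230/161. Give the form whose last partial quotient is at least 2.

[20; 16, 10]

3230 = 20·161 + 10
161 = 16·10 + 1
10 = 10·1 + 0  (stop)
So 3230/161 = [20; 16, 10].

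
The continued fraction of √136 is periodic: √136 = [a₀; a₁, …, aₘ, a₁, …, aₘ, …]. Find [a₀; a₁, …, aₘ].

[11; 1, 1, 1, 22]

a₀ = ⌊√136⌋ = 11.
With m₀=0, d₀=1 and mₖ₊₁ = dₖaₖ − mₖ, dₖ₊₁ = (n − mₖ₊₁²)/dₖ, aₖ₊₁ = ⌊(a₀+mₖ₊₁)/dₖ₊₁⌋:
  k=1: m=11, d=15, a=1
  k=2: m=4, d=8, a=1
  k=3: m=4, d=15, a=1
  k=4: m=11, d=1, a=22
d=1 and a=2a₀=22 at k=4, so the next step gives (m, d) = (11, 15) again — its k=1 value — and the period has length 4.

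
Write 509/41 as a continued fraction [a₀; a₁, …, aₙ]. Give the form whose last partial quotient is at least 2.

[12; 2, 2, 2, 3]

509 = 12·41 + 17
41 = 2·17 + 7
17 = 2·7 + 3
7 = 2·3 + 1
3 = 3·1 + 0  (stop)
So 509/41 = [12; 2, 2, 2, 3].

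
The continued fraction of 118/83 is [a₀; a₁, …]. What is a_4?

118 = 1·83 + 35   →  a_0 = 1
83 = 2·35 + 13   →  a_1 = 2
35 = 2·13 + 9   →  a_2 = 2
13 = 1·9 + 4   →  a_3 = 1
9 = 2·4 + 1   →  a_4 = 2

2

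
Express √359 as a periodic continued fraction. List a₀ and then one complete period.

a₀ = ⌊√359⌋ = 18.

[18; 1, 17, 1, 36]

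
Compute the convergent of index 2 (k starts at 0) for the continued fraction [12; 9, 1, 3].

121/10

Using pₖ = aₖpₖ₋₁ + pₖ₋₂, qₖ = aₖqₖ₋₁ + qₖ₋₂ (with p₋₁=1, p₋₂=0, q₋₁=0, q₋₂=1):
  k=0: a=12, p=12, q=1
  k=1: a=9, p=109, q=9
  k=2: a=1, p=121, q=10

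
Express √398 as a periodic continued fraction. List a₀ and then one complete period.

[19; 1, 18, 1, 38]

a₀ = ⌊√398⌋ = 19.
With m₀=0, d₀=1 and mₖ₊₁ = dₖaₖ − mₖ, dₖ₊₁ = (n − mₖ₊₁²)/dₖ, aₖ₊₁ = ⌊(a₀+mₖ₊₁)/dₖ₊₁⌋:
  k=1: m=19, d=37, a=1
  k=2: m=18, d=2, a=18
  k=3: m=18, d=37, a=1
  k=4: m=19, d=1, a=38
d=1 and a=2a₀=38 at k=4, so the next step gives (m, d) = (19, 37) again — its k=1 value — and the period has length 4.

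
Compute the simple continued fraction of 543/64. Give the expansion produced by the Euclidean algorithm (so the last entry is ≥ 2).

[8; 2, 15, 2]

543 = 8·64 + 31
64 = 2·31 + 2
31 = 15·2 + 1
2 = 2·1 + 0  (stop)
So 543/64 = [8; 2, 15, 2].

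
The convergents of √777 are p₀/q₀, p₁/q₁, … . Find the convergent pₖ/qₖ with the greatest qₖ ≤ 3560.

√777 = [27; 1, 6, 1, 54, …] (period length 4).
Convergents:
  p_0/q_0 = 27/1
  p_1/q_1 = 28/1
  p_2/q_2 = 195/7
  p_3/q_3 = 223/8
  p_4/q_4 = 12237/439
  p_5/q_5 = 12460/447
  p_6/q_6 = 86997/3121
  p_7/q_7 = 99457/3568
q_6 = 3121 ≤ 3560 < 3568 = q_7, so the answer is 86997/3121.

86997/3121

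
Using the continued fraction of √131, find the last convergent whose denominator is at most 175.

1156/101

√131 = [11; 2, 4, 11, 4, 2, 22, …] (period length 6).
Convergents:
  p_0/q_0 = 11/1
  p_1/q_1 = 23/2
  p_2/q_2 = 103/9
  p_3/q_3 = 1156/101
  p_4/q_4 = 4727/413
q_3 = 101 ≤ 175 < 413 = q_4, so the answer is 1156/101.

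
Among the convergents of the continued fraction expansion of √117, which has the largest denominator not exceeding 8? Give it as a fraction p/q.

54/5

√117 = [10; 1, 4, 2, 4, 1, 20, …] (period length 6).
Convergents:
  p_0/q_0 = 10/1
  p_1/q_1 = 11/1
  p_2/q_2 = 54/5
  p_3/q_3 = 119/11
q_2 = 5 ≤ 8 < 11 = q_3, so the answer is 54/5.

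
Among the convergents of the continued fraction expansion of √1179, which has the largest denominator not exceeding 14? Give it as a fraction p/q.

103/3

√1179 = [34; 2, 1, 33, 1, 2, 68, …] (period length 6).
Convergents:
  p_0/q_0 = 34/1
  p_1/q_1 = 69/2
  p_2/q_2 = 103/3
  p_3/q_3 = 3468/101
q_2 = 3 ≤ 14 < 101 = q_3, so the answer is 103/3.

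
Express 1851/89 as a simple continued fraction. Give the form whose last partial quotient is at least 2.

1851 = 20*89 + 71
89 = 1*71 + 18
71 = 3*18 + 17
18 = 1*17 + 1
17 = 17*1 + 0  (stop)
So 1851/89 = [20; 1, 3, 1, 17].

[20; 1, 3, 1, 17]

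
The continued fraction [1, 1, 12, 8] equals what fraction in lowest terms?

202/105

Using pₖ = aₖpₖ₋₁ + pₖ₋₂ and qₖ = aₖqₖ₋₁ + qₖ₋₂:
  k=0: a=1, p=1, q=1
  k=1: a=1, p=2, q=1
  k=2: a=12, p=25, q=13
  k=3: a=8, p=202, q=105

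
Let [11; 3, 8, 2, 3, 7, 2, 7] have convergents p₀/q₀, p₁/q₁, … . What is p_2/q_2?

283/25

Using pₖ = aₖpₖ₋₁ + pₖ₋₂, qₖ = aₖqₖ₋₁ + qₖ₋₂ (with p₋₁=1, p₋₂=0, q₋₁=0, q₋₂=1):
  k=0: a=11, p=11, q=1
  k=1: a=3, p=34, q=3
  k=2: a=8, p=283, q=25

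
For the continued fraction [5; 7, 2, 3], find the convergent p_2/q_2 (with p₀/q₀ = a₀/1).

Using pₖ = aₖpₖ₋₁ + pₖ₋₂, qₖ = aₖqₖ₋₁ + qₖ₋₂ (with p₋₁=1, p₋₂=0, q₋₁=0, q₋₂=1):
  k=0: a=5, p=5, q=1
  k=1: a=7, p=36, q=7
  k=2: a=2, p=77, q=15

77/15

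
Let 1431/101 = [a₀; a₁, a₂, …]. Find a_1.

5

1431 = 14·101 + 17   →  a_0 = 14
101 = 5·17 + 16   →  a_1 = 5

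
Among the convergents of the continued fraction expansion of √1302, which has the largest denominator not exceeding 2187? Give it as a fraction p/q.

√1302 = [36; 12, 72, …] (period length 2).
Convergents:
  p_0/q_0 = 36/1
  p_1/q_1 = 433/12
  p_2/q_2 = 31212/865
  p_3/q_3 = 374977/10392
q_2 = 865 ≤ 2187 < 10392 = q_3, so the answer is 31212/865.

31212/865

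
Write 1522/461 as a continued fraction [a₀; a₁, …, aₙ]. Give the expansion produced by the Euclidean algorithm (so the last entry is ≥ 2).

1522 = 3*461 + 139
461 = 3*139 + 44
139 = 3*44 + 7
44 = 6*7 + 2
7 = 3*2 + 1
2 = 2*1 + 0  (stop)
So 1522/461 = [3; 3, 3, 6, 3, 2].

[3; 3, 3, 6, 3, 2]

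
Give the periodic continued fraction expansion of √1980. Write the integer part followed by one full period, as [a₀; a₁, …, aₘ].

[44; 2, 88]

a₀ = ⌊√1980⌋ = 44.
With m₀=0, d₀=1 and mₖ₊₁ = dₖaₖ − mₖ, dₖ₊₁ = (n − mₖ₊₁²)/dₖ, aₖ₊₁ = ⌊(a₀+mₖ₊₁)/dₖ₊₁⌋:
  k=1: m=44, d=44, a=2
  k=2: m=44, d=1, a=88
d=1 and a=2a₀=88 at k=2, so the next step gives (m, d) = (44, 44) again — its k=1 value — and the period has length 2.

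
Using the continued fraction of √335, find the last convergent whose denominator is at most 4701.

√335 = [18; 3, 3, 3, 36, …] (period length 4).
Convergents:
  p_0/q_0 = 18/1
  p_1/q_1 = 55/3
  p_2/q_2 = 183/10
  p_3/q_3 = 604/33
  p_4/q_4 = 21927/1198
  p_5/q_5 = 66385/3627
  p_6/q_6 = 221082/12079
q_5 = 3627 ≤ 4701 < 12079 = q_6, so the answer is 66385/3627.

66385/3627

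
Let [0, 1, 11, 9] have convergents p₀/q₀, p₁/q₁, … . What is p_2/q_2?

Using pₖ = aₖpₖ₋₁ + pₖ₋₂, qₖ = aₖqₖ₋₁ + qₖ₋₂ (with p₋₁=1, p₋₂=0, q₋₁=0, q₋₂=1):
  k=0: a=0, p=0, q=1
  k=1: a=1, p=1, q=1
  k=2: a=11, p=11, q=12

11/12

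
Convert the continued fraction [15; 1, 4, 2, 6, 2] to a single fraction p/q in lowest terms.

Fold from the inside: start with 2/1.
  6 + 1/2 = 13/2
  2 + 2/13 = 28/13
  4 + 13/28 = 125/28
  1 + 28/125 = 153/125
  15 + 125/153 = 2420/153

2420/153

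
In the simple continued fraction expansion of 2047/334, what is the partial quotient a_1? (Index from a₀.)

2047 = 6·334 + 43   →  a_0 = 6
334 = 7·43 + 33   →  a_1 = 7

7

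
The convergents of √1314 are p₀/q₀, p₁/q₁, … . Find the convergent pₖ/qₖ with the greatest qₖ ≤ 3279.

√1314 = [36; 4, 72, …] (period length 2).
Convergents:
  p_0/q_0 = 36/1
  p_1/q_1 = 145/4
  p_2/q_2 = 10476/289
  p_3/q_3 = 42049/1160
  p_4/q_4 = 3038004/83809
q_3 = 1160 ≤ 3279 < 83809 = q_4, so the answer is 42049/1160.

42049/1160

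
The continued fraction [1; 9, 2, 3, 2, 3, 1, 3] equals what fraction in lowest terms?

Fold from the inside: start with 3/1.
  1 + 1/3 = 4/3
  3 + 3/4 = 15/4
  2 + 4/15 = 34/15
  3 + 15/34 = 117/34
  2 + 34/117 = 268/117
  9 + 117/268 = 2529/268
  1 + 268/2529 = 2797/2529

2797/2529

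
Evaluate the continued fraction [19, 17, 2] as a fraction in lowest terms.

Fold from the inside: start with 2/1.
  17 + 1/2 = 35/2
  19 + 2/35 = 667/35

667/35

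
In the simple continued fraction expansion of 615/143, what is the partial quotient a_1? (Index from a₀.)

615 = 4·143 + 43   →  a_0 = 4
143 = 3·43 + 14   →  a_1 = 3

3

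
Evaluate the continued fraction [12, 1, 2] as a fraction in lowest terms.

38/3

Fold from the inside: start with 2/1.
  1 + 1/2 = 3/2
  12 + 2/3 = 38/3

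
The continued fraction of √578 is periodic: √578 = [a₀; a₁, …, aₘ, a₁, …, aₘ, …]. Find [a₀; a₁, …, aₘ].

a₀ = ⌊√578⌋ = 24.
With m₀=0, d₀=1 and mₖ₊₁ = dₖaₖ − mₖ, dₖ₊₁ = (n − mₖ₊₁²)/dₖ, aₖ₊₁ = ⌊(a₀+mₖ₊₁)/dₖ₊₁⌋:
  k=1: m=24, d=2, a=24
  k=2: m=24, d=1, a=48
d=1 and a=2a₀=48 at k=2, so the next step gives (m, d) = (24, 2) again — its k=1 value — and the period has length 2.

[24; 24, 48]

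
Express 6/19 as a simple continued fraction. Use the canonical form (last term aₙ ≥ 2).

[0; 3, 6]

6 = 0×19 + 6
19 = 3×6 + 1
6 = 6×1 + 0  (stop)
So 6/19 = [0; 3, 6].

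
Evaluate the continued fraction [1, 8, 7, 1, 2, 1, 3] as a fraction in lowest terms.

Fold from the inside: start with 3/1.
  1 + 1/3 = 4/3
  2 + 3/4 = 11/4
  1 + 4/11 = 15/11
  7 + 11/15 = 116/15
  8 + 15/116 = 943/116
  1 + 116/943 = 1059/943

1059/943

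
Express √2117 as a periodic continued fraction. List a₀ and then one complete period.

[46; 92]

a₀ = ⌊√2117⌋ = 46.
With m₀=0, d₀=1 and mₖ₊₁ = dₖaₖ − mₖ, dₖ₊₁ = (n − mₖ₊₁²)/dₖ, aₖ₊₁ = ⌊(a₀+mₖ₊₁)/dₖ₊₁⌋:
  k=1: m=46, d=1, a=92
d=1 and a=2a₀=92 at k=1, so the next step gives (m, d) = (46, 1) again — its k=1 value — and the period has length 1.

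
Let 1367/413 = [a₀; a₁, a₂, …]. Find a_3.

2

1367 = 3·413 + 128   →  a_0 = 3
413 = 3·128 + 29   →  a_1 = 3
128 = 4·29 + 12   →  a_2 = 4
29 = 2·12 + 5   →  a_3 = 2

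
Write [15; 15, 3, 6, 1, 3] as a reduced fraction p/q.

19615/1302

Fold from the inside: start with 3/1.
  1 + 1/3 = 4/3
  6 + 3/4 = 27/4
  3 + 4/27 = 85/27
  15 + 27/85 = 1302/85
  15 + 85/1302 = 19615/1302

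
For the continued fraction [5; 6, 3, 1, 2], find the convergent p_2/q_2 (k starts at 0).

Using pₖ = aₖpₖ₋₁ + pₖ₋₂, qₖ = aₖqₖ₋₁ + qₖ₋₂ (with p₋₁=1, p₋₂=0, q₋₁=0, q₋₂=1):
  k=0: a=5, p=5, q=1
  k=1: a=6, p=31, q=6
  k=2: a=3, p=98, q=19

98/19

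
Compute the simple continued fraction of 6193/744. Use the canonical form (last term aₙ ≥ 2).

6193 = 8×744 + 241
744 = 3×241 + 21
241 = 11×21 + 10
21 = 2×10 + 1
10 = 10×1 + 0  (stop)
So 6193/744 = [8; 3, 11, 2, 10].

[8; 3, 11, 2, 10]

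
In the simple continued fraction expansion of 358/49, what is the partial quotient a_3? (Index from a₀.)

358 = 7·49 + 15   →  a_0 = 7
49 = 3·15 + 4   →  a_1 = 3
15 = 3·4 + 3   →  a_2 = 3
4 = 1·3 + 1   →  a_3 = 1

1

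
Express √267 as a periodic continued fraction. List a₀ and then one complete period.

[16; 2, 1, 15, 1, 2, 32]

a₀ = ⌊√267⌋ = 16.
With m₀=0, d₀=1 and mₖ₊₁ = dₖaₖ − mₖ, dₖ₊₁ = (n − mₖ₊₁²)/dₖ, aₖ₊₁ = ⌊(a₀+mₖ₊₁)/dₖ₊₁⌋:
  k=1: m=16, d=11, a=2
  k=2: m=6, d=21, a=1
  k=3: m=15, d=2, a=15
  k=4: m=15, d=21, a=1
  k=5: m=6, d=11, a=2
  k=6: m=16, d=1, a=32
d=1 and a=2a₀=32 at k=6, so the next step gives (m, d) = (16, 11) again — its k=1 value — and the period has length 6.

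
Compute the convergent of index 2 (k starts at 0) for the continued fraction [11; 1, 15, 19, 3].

Using pₖ = aₖpₖ₋₁ + pₖ₋₂, qₖ = aₖqₖ₋₁ + qₖ₋₂ (with p₋₁=1, p₋₂=0, q₋₁=0, q₋₂=1):
  k=0: a=11, p=11, q=1
  k=1: a=1, p=12, q=1
  k=2: a=15, p=191, q=16

191/16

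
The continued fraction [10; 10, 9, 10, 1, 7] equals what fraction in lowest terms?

80761/7997

Using pₖ = aₖpₖ₋₁ + pₖ₋₂ and qₖ = aₖqₖ₋₁ + qₖ₋₂:
  k=0: a=10, p=10, q=1
  k=1: a=10, p=101, q=10
  k=2: a=9, p=919, q=91
  k=3: a=10, p=9291, q=920
  k=4: a=1, p=10210, q=1011
  k=5: a=7, p=80761, q=7997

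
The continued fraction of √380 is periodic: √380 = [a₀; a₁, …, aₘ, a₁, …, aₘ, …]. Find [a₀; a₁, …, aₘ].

a₀ = ⌊√380⌋ = 19.
With m₀=0, d₀=1 and mₖ₊₁ = dₖaₖ − mₖ, dₖ₊₁ = (n − mₖ₊₁²)/dₖ, aₖ₊₁ = ⌊(a₀+mₖ₊₁)/dₖ₊₁⌋:
  k=1: m=19, d=19, a=2
  k=2: m=19, d=1, a=38
d=1 and a=2a₀=38 at k=2, so the next step gives (m, d) = (19, 19) again — its k=1 value — and the period has length 2.

[19; 2, 38]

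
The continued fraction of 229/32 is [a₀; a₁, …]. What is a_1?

229 = 7·32 + 5   →  a_0 = 7
32 = 6·5 + 2   →  a_1 = 6

6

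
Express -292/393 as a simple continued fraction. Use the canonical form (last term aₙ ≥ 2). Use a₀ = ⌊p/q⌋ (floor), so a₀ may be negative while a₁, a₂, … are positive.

-292 = -1·393 + 101
393 = 3·101 + 90
101 = 1·90 + 11
90 = 8·11 + 2
11 = 5·2 + 1
2 = 2·1 + 0  (stop)
So -292/393 = [-1; 3, 1, 8, 5, 2].

[-1; 3, 1, 8, 5, 2]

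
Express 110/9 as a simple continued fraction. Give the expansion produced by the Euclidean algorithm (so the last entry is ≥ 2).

[12; 4, 2]

110 = 12×9 + 2
9 = 4×2 + 1
2 = 2×1 + 0  (stop)
So 110/9 = [12; 4, 2].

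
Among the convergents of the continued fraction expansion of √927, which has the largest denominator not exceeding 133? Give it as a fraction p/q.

1431/47

√927 = [30; 2, 4, 5, 3, 5, 4, 2, 60, …] (period length 8).
Convergents:
  p_0/q_0 = 30/1
  p_1/q_1 = 61/2
  p_2/q_2 = 274/9
  p_3/q_3 = 1431/47
  p_4/q_4 = 4567/150
q_3 = 47 ≤ 133 < 150 = q_4, so the answer is 1431/47.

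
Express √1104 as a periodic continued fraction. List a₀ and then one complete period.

[33; 4, 2, 2, 2, 4, 66]

a₀ = ⌊√1104⌋ = 33.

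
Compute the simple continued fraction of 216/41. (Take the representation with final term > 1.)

216 = 5×41 + 11
41 = 3×11 + 8
11 = 1×8 + 3
8 = 2×3 + 2
3 = 1×2 + 1
2 = 2×1 + 0  (stop)
So 216/41 = [5; 3, 1, 2, 1, 2].

[5; 3, 1, 2, 1, 2]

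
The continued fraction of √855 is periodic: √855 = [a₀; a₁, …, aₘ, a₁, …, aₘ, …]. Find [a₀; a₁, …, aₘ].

a₀ = ⌊√855⌋ = 29.
With m₀=0, d₀=1 and mₖ₊₁ = dₖaₖ − mₖ, dₖ₊₁ = (n − mₖ₊₁²)/dₖ, aₖ₊₁ = ⌊(a₀+mₖ₊₁)/dₖ₊₁⌋:
  k=1: m=29, d=14, a=4
  k=2: m=27, d=9, a=6
  k=3: m=27, d=14, a=4
  k=4: m=29, d=1, a=58
d=1 and a=2a₀=58 at k=4, so the next step gives (m, d) = (29, 14) again — its k=1 value — and the period has length 4.

[29; 4, 6, 4, 58]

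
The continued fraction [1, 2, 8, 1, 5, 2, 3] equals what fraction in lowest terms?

1239/841

Using pₖ = aₖpₖ₋₁ + pₖ₋₂ and qₖ = aₖqₖ₋₁ + qₖ₋₂:
  k=0: a=1, p=1, q=1
  k=1: a=2, p=3, q=2
  k=2: a=8, p=25, q=17
  k=3: a=1, p=28, q=19
  k=4: a=5, p=165, q=112
  k=5: a=2, p=358, q=243
  k=6: a=3, p=1239, q=841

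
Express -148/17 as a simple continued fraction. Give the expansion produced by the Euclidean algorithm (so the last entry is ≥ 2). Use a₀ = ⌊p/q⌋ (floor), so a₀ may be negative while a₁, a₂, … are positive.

[-9; 3, 2, 2]

-148 = -9×17 + 5
17 = 3×5 + 2
5 = 2×2 + 1
2 = 2×1 + 0  (stop)
So -148/17 = [-9; 3, 2, 2].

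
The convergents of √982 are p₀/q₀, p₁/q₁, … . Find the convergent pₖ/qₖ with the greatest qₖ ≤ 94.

2883/92

√982 = [31; 2, 1, 30, 1, 2, 62, …] (period length 6).
Convergents:
  p_0/q_0 = 31/1
  p_1/q_1 = 63/2
  p_2/q_2 = 94/3
  p_3/q_3 = 2883/92
  p_4/q_4 = 2977/95
q_3 = 92 ≤ 94 < 95 = q_4, so the answer is 2883/92.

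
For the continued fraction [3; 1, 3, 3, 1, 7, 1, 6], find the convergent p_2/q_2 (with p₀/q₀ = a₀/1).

Using pₖ = aₖpₖ₋₁ + pₖ₋₂, qₖ = aₖqₖ₋₁ + qₖ₋₂ (with p₋₁=1, p₋₂=0, q₋₁=0, q₋₂=1):
  k=0: a=3, p=3, q=1
  k=1: a=1, p=4, q=1
  k=2: a=3, p=15, q=4

15/4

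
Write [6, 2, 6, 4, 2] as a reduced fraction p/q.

Fold from the inside: start with 2/1.
  4 + 1/2 = 9/2
  6 + 2/9 = 56/9
  2 + 9/56 = 121/56
  6 + 56/121 = 782/121

782/121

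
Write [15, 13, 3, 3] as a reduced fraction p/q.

2005/133

Fold from the inside: start with 3/1.
  3 + 1/3 = 10/3
  13 + 3/10 = 133/10
  15 + 10/133 = 2005/133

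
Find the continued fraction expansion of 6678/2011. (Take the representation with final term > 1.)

[3; 3, 8, 2, 18, 2]

6678 = 3*2011 + 645
2011 = 3*645 + 76
645 = 8*76 + 37
76 = 2*37 + 2
37 = 18*2 + 1
2 = 2*1 + 0  (stop)
So 6678/2011 = [3; 3, 8, 2, 18, 2].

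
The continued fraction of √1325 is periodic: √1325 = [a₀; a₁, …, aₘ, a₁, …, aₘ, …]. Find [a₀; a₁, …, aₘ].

a₀ = ⌊√1325⌋ = 36.
With m₀=0, d₀=1 and mₖ₊₁ = dₖaₖ − mₖ, dₖ₊₁ = (n − mₖ₊₁²)/dₖ, aₖ₊₁ = ⌊(a₀+mₖ₊₁)/dₖ₊₁⌋:
  k=1: m=36, d=29, a=2
  k=2: m=22, d=29, a=2
  k=3: m=36, d=1, a=72
d=1 and a=2a₀=72 at k=3, so the next step gives (m, d) = (36, 29) again — its k=1 value — and the period has length 3.

[36; 2, 2, 72]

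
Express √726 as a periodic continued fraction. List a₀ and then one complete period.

a₀ = ⌊√726⌋ = 26.
With m₀=0, d₀=1 and mₖ₊₁ = dₖaₖ − mₖ, dₖ₊₁ = (n − mₖ₊₁²)/dₖ, aₖ₊₁ = ⌊(a₀+mₖ₊₁)/dₖ₊₁⌋:
  k=1: m=26, d=50, a=1
  k=2: m=24, d=3, a=16
  k=3: m=24, d=50, a=1
  k=4: m=26, d=1, a=52
d=1 and a=2a₀=52 at k=4, so the next step gives (m, d) = (26, 50) again — its k=1 value — and the period has length 4.

[26; 1, 16, 1, 52]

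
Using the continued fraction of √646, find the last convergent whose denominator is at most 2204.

√646 = [25; 2, 2, 2, 50, …] (period length 4).
Convergents:
  p_0/q_0 = 25/1
  p_1/q_1 = 51/2
  p_2/q_2 = 127/5
  p_3/q_3 = 305/12
  p_4/q_4 = 15377/605
  p_5/q_5 = 31059/1222
  p_6/q_6 = 77495/3049
q_5 = 1222 ≤ 2204 < 3049 = q_6, so the answer is 31059/1222.

31059/1222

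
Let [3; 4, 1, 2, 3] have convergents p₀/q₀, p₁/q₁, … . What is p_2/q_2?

16/5

Using pₖ = aₖpₖ₋₁ + pₖ₋₂, qₖ = aₖqₖ₋₁ + qₖ₋₂ (with p₋₁=1, p₋₂=0, q₋₁=0, q₋₂=1):
  k=0: a=3, p=3, q=1
  k=1: a=4, p=13, q=4
  k=2: a=1, p=16, q=5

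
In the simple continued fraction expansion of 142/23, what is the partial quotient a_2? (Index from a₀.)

142 = 6·23 + 4   →  a_0 = 6
23 = 5·4 + 3   →  a_1 = 5
4 = 1·3 + 1   →  a_2 = 1

1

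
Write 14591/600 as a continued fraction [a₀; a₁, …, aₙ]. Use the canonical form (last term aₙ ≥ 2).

[24; 3, 7, 13, 2]

14591 = 24*600 + 191
600 = 3*191 + 27
191 = 7*27 + 2
27 = 13*2 + 1
2 = 2*1 + 0  (stop)
So 14591/600 = [24; 3, 7, 13, 2].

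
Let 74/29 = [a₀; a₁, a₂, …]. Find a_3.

4

74 = 2·29 + 16   →  a_0 = 2
29 = 1·16 + 13   →  a_1 = 1
16 = 1·13 + 3   →  a_2 = 1
13 = 4·3 + 1   →  a_3 = 4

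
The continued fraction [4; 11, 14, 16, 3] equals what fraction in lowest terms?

31201/7628

Fold from the inside: start with 3/1.
  16 + 1/3 = 49/3
  14 + 3/49 = 689/49
  11 + 49/689 = 7628/689
  4 + 689/7628 = 31201/7628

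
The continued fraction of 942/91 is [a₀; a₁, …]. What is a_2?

1

942 = 10·91 + 32   →  a_0 = 10
91 = 2·32 + 27   →  a_1 = 2
32 = 1·27 + 5   →  a_2 = 1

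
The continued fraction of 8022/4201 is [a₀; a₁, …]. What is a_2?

10

8022 = 1·4201 + 3821   →  a_0 = 1
4201 = 1·3821 + 380   →  a_1 = 1
3821 = 10·380 + 21   →  a_2 = 10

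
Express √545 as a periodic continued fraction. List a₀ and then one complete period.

[23; 2, 1, 8, 1, 2, 46]

a₀ = ⌊√545⌋ = 23.
With m₀=0, d₀=1 and mₖ₊₁ = dₖaₖ − mₖ, dₖ₊₁ = (n − mₖ₊₁²)/dₖ, aₖ₊₁ = ⌊(a₀+mₖ₊₁)/dₖ₊₁⌋:
  k=1: m=23, d=16, a=2
  k=2: m=9, d=29, a=1
  k=3: m=20, d=5, a=8
  k=4: m=20, d=29, a=1
  k=5: m=9, d=16, a=2
  k=6: m=23, d=1, a=46
d=1 and a=2a₀=46 at k=6, so the next step gives (m, d) = (23, 16) again — its k=1 value — and the period has length 6.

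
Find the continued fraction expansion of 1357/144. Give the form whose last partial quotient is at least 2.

[9; 2, 2, 1, 3, 2, 2]

1357 = 9*144 + 61
144 = 2*61 + 22
61 = 2*22 + 17
22 = 1*17 + 5
17 = 3*5 + 2
5 = 2*2 + 1
2 = 2*1 + 0  (stop)
So 1357/144 = [9; 2, 2, 1, 3, 2, 2].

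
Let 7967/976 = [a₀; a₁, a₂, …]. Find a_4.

2

7967 = 8·976 + 159   →  a_0 = 8
976 = 6·159 + 22   →  a_1 = 6
159 = 7·22 + 5   →  a_2 = 7
22 = 4·5 + 2   →  a_3 = 4
5 = 2·2 + 1   →  a_4 = 2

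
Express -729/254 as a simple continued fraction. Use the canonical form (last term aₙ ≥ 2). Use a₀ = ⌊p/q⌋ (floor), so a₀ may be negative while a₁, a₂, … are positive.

-729 = -3·254 + 33
254 = 7·33 + 23
33 = 1·23 + 10
23 = 2·10 + 3
10 = 3·3 + 1
3 = 3·1 + 0  (stop)
So -729/254 = [-3; 7, 1, 2, 3, 3].

[-3; 7, 1, 2, 3, 3]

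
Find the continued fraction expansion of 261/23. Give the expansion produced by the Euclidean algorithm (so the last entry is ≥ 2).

[11; 2, 1, 7]

261 = 11×23 + 8
23 = 2×8 + 7
8 = 1×7 + 1
7 = 7×1 + 0  (stop)
So 261/23 = [11; 2, 1, 7].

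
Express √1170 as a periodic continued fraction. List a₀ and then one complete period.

a₀ = ⌊√1170⌋ = 34.
With m₀=0, d₀=1 and mₖ₊₁ = dₖaₖ − mₖ, dₖ₊₁ = (n − mₖ₊₁²)/dₖ, aₖ₊₁ = ⌊(a₀+mₖ₊₁)/dₖ₊₁⌋:
  k=1: m=34, d=14, a=4
  k=2: m=22, d=49, a=1
  k=3: m=27, d=9, a=6
  k=4: m=27, d=49, a=1
  k=5: m=22, d=14, a=4
  k=6: m=34, d=1, a=68
d=1 and a=2a₀=68 at k=6, so the next step gives (m, d) = (34, 14) again — its k=1 value — and the period has length 6.

[34; 4, 1, 6, 1, 4, 68]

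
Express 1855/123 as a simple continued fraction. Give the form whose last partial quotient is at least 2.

[15; 12, 3, 3]

1855 = 15×123 + 10
123 = 12×10 + 3
10 = 3×3 + 1
3 = 3×1 + 0  (stop)
So 1855/123 = [15; 12, 3, 3].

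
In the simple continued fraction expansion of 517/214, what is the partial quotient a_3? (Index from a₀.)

517 = 2·214 + 89   →  a_0 = 2
214 = 2·89 + 36   →  a_1 = 2
89 = 2·36 + 17   →  a_2 = 2
36 = 2·17 + 2   →  a_3 = 2

2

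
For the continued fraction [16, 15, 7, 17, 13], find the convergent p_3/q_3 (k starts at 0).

Using pₖ = aₖpₖ₋₁ + pₖ₋₂, qₖ = aₖqₖ₋₁ + qₖ₋₂ (with p₋₁=1, p₋₂=0, q₋₁=0, q₋₂=1):
  k=0: a=16, p=16, q=1
  k=1: a=15, p=241, q=15
  k=2: a=7, p=1703, q=106
  k=3: a=17, p=29192, q=1817

29192/1817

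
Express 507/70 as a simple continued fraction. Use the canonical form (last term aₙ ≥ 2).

507 = 7×70 + 17
70 = 4×17 + 2
17 = 8×2 + 1
2 = 2×1 + 0  (stop)
So 507/70 = [7; 4, 8, 2].

[7; 4, 8, 2]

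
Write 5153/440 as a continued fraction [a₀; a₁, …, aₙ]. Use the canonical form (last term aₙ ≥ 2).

[11; 1, 2, 2, 6, 1, 1, 4]

5153 = 11×440 + 313
440 = 1×313 + 127
313 = 2×127 + 59
127 = 2×59 + 9
59 = 6×9 + 5
9 = 1×5 + 4
5 = 1×4 + 1
4 = 4×1 + 0  (stop)
So 5153/440 = [11; 1, 2, 2, 6, 1, 1, 4].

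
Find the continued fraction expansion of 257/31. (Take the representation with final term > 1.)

257 = 8*31 + 9
31 = 3*9 + 4
9 = 2*4 + 1
4 = 4*1 + 0  (stop)
So 257/31 = [8; 3, 2, 4].

[8; 3, 2, 4]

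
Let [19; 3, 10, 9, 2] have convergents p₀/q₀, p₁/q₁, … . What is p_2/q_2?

Using pₖ = aₖpₖ₋₁ + pₖ₋₂, qₖ = aₖqₖ₋₁ + qₖ₋₂ (with p₋₁=1, p₋₂=0, q₋₁=0, q₋₂=1):
  k=0: a=19, p=19, q=1
  k=1: a=3, p=58, q=3
  k=2: a=10, p=599, q=31

599/31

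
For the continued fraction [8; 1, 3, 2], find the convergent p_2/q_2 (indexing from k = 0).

35/4

Using pₖ = aₖpₖ₋₁ + pₖ₋₂, qₖ = aₖqₖ₋₁ + qₖ₋₂ (with p₋₁=1, p₋₂=0, q₋₁=0, q₋₂=1):
  k=0: a=8, p=8, q=1
  k=1: a=1, p=9, q=1
  k=2: a=3, p=35, q=4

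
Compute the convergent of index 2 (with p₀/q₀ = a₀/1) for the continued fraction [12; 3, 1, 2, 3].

Using pₖ = aₖpₖ₋₁ + pₖ₋₂, qₖ = aₖqₖ₋₁ + qₖ₋₂ (with p₋₁=1, p₋₂=0, q₋₁=0, q₋₂=1):
  k=0: a=12, p=12, q=1
  k=1: a=3, p=37, q=3
  k=2: a=1, p=49, q=4

49/4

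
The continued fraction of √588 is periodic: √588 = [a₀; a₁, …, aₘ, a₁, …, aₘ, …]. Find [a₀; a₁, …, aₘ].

a₀ = ⌊√588⌋ = 24.
With m₀=0, d₀=1 and mₖ₊₁ = dₖaₖ − mₖ, dₖ₊₁ = (n − mₖ₊₁²)/dₖ, aₖ₊₁ = ⌊(a₀+mₖ₊₁)/dₖ₊₁⌋:
  k=1: m=24, d=12, a=4
  k=2: m=24, d=1, a=48
d=1 and a=2a₀=48 at k=2, so the next step gives (m, d) = (24, 12) again — its k=1 value — and the period has length 2.

[24; 4, 48]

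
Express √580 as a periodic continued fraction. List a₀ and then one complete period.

a₀ = ⌊√580⌋ = 24.
With m₀=0, d₀=1 and mₖ₊₁ = dₖaₖ − mₖ, dₖ₊₁ = (n − mₖ₊₁²)/dₖ, aₖ₊₁ = ⌊(a₀+mₖ₊₁)/dₖ₊₁⌋:
  k=1: m=24, d=4, a=12
  k=2: m=24, d=1, a=48
d=1 and a=2a₀=48 at k=2, so the next step gives (m, d) = (24, 4) again — its k=1 value — and the period has length 2.

[24; 12, 48]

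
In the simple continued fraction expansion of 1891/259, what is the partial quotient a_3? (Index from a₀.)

1891 = 7·259 + 78   →  a_0 = 7
259 = 3·78 + 25   →  a_1 = 3
78 = 3·25 + 3   →  a_2 = 3
25 = 8·3 + 1   →  a_3 = 8

8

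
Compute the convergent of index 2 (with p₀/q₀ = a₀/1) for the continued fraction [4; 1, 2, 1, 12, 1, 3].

14/3

Using pₖ = aₖpₖ₋₁ + pₖ₋₂, qₖ = aₖqₖ₋₁ + qₖ₋₂ (with p₋₁=1, p₋₂=0, q₋₁=0, q₋₂=1):
  k=0: a=4, p=4, q=1
  k=1: a=1, p=5, q=1
  k=2: a=2, p=14, q=3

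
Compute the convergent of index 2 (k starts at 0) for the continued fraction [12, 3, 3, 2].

123/10

Using pₖ = aₖpₖ₋₁ + pₖ₋₂, qₖ = aₖqₖ₋₁ + qₖ₋₂ (with p₋₁=1, p₋₂=0, q₋₁=0, q₋₂=1):
  k=0: a=12, p=12, q=1
  k=1: a=3, p=37, q=3
  k=2: a=3, p=123, q=10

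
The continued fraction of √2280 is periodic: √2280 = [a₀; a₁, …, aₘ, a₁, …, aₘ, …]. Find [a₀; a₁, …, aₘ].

[47; 1, 2, 1, 94]

a₀ = ⌊√2280⌋ = 47.
With m₀=0, d₀=1 and mₖ₊₁ = dₖaₖ − mₖ, dₖ₊₁ = (n − mₖ₊₁²)/dₖ, aₖ₊₁ = ⌊(a₀+mₖ₊₁)/dₖ₊₁⌋:
  k=1: m=47, d=71, a=1
  k=2: m=24, d=24, a=2
  k=3: m=24, d=71, a=1
  k=4: m=47, d=1, a=94
d=1 and a=2a₀=94 at k=4, so the next step gives (m, d) = (47, 71) again — its k=1 value — and the period has length 4.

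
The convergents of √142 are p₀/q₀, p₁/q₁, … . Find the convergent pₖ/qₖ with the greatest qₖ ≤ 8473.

40897/3432

√142 = [11; 1, 10, 1, 22, …] (period length 4).
Convergents:
  p_0/q_0 = 11/1
  p_1/q_1 = 12/1
  p_2/q_2 = 131/11
  p_3/q_3 = 143/12
  p_4/q_4 = 3277/275
  p_5/q_5 = 3420/287
  p_6/q_6 = 37477/3145
  p_7/q_7 = 40897/3432
  p_8/q_8 = 937211/78649
q_7 = 3432 ≤ 8473 < 78649 = q_8, so the answer is 40897/3432.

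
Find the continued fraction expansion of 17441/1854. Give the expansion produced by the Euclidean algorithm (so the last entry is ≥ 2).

[9; 2, 2, 5, 7, 2, 4]

17441 = 9×1854 + 755
1854 = 2×755 + 344
755 = 2×344 + 67
344 = 5×67 + 9
67 = 7×9 + 4
9 = 2×4 + 1
4 = 4×1 + 0  (stop)
So 17441/1854 = [9; 2, 2, 5, 7, 2, 4].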